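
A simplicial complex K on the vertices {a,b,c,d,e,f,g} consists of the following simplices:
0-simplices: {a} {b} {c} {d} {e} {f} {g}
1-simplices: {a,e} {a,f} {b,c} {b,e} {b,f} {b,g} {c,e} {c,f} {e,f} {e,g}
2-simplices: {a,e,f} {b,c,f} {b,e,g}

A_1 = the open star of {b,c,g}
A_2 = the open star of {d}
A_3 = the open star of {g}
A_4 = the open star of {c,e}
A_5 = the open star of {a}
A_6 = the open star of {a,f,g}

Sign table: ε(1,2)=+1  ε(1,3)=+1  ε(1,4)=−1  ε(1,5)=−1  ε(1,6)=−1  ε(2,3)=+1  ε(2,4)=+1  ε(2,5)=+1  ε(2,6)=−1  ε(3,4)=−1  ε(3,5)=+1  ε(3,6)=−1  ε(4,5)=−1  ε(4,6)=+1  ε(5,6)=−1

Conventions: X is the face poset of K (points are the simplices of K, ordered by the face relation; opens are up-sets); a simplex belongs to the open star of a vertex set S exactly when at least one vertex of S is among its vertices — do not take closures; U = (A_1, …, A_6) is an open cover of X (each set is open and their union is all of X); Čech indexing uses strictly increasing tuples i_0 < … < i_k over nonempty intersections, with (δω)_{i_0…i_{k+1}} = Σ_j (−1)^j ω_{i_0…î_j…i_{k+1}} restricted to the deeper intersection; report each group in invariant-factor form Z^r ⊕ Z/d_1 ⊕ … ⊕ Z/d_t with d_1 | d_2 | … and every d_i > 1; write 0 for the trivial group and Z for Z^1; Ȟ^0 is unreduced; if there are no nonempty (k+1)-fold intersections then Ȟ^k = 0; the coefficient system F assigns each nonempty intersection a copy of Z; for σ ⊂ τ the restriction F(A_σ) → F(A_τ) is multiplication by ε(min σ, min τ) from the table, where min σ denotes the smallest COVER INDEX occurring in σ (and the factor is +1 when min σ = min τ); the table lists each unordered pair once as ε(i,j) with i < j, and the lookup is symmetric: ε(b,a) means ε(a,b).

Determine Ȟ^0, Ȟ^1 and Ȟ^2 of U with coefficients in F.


nerve of the cover:
  A1={{b},{c},{g},{b,c},{b,e},{b,f},{b,g},{c,e},{c,f},{e,g},{b,c,f},{b,e,g}} A2={{d}} A3={{g},{b,g},{e,g},{b,e,g}} A4={{c},{e},{a,e},{b,c},{b,e},{c,e},{c,f},{e,f},{e,g},{a,e,f},{b,c,f},{b,e,g}} A5={{a},{a,e},{a,f},{a,e,f}} A6={{a},{f},{g},{a,e},{a,f},{b,f},{b,g},{c,f},{e,f},{e,g},{a,e,f},{b,c,f},{b,e,g}}
  A13={{g},{b,g},{e,g},{b,e,g}} A14={{c},{b,c},{b,e},{c,e},{c,f},{e,g},{b,c,f},{b,e,g}} A16={{g},{b,f},{b,g},{c,f},{e,g},{b,c,f},{b,e,g}} A34={{e,g},{b,e,g}} A36={{g},{b,g},{e,g},{b,e,g}} A45={{a,e},{a,e,f}} A46={{a,e},{c,f},{e,f},{e,g},{a,e,f},{b,c,f},{b,e,g}} A56={{a},{a,e},{a,f},{a,e,f}}
  A134={{e,g},{b,e,g}} A136={{g},{b,g},{e,g},{b,e,g}} A146={{c,f},{e,g},{b,c,f},{b,e,g}} A346={{e,g},{b,e,g}} A456={{a,e},{a,e,f}}
  A1346={{e,g},{b,e,g}}
C dims 6,8,5,1; δ0: rk 4, SNF 1^4; δ1: rk 4, SNF 1^4; δ2: rk 1, SNF 1^1
Ȟ^0 = (6 − 4) − 0 = 2, so Ȟ^0 ≅ Z^2
Ȟ^1 = (8 − 4) − 4 = 0, so Ȟ^1 ≅ 0
Ȟ^2 = (5 − 1) − 4 = 0, so Ȟ^2 ≅ 0

Ȟ^0 = Z^2,  Ȟ^1 = 0,  Ȟ^2 = 0


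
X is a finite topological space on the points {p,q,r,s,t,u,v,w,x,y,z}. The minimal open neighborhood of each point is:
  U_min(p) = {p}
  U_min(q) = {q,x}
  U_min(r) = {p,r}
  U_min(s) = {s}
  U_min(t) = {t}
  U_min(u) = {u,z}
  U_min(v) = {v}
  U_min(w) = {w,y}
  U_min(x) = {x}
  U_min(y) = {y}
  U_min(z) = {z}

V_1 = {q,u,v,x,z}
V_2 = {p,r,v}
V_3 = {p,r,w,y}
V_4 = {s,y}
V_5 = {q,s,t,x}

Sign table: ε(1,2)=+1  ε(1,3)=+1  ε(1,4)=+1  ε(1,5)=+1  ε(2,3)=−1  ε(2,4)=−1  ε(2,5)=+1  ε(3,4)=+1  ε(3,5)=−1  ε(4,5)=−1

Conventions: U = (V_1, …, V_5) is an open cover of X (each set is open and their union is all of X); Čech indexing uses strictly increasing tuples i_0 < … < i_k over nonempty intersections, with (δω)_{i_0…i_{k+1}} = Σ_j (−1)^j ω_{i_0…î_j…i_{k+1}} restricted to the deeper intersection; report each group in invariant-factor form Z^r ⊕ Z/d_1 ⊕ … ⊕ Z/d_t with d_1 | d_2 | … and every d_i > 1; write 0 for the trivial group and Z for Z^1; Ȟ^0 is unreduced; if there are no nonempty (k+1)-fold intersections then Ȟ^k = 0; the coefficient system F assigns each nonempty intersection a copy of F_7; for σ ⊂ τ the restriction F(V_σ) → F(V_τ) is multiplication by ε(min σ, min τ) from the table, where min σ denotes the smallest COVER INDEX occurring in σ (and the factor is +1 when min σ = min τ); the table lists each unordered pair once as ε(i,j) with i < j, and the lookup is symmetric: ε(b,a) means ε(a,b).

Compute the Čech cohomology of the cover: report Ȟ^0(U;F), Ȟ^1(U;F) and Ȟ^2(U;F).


Ȟ^0 = Z/7, Ȟ^1 = Z/7, Ȟ^2 = 0

nonempty overlaps:
  V12={v} V15={q,x} V23={p,r} V34={y} V45={s}
C dims 5,5; δ0: rk_F7 4
degree 0: 5−4−0 = 1 → Ȟ^0 ≅ Z/7
degree 1: 5−0−4 = 1 → Ȟ^1 ≅ Z/7
degree 2: 0−0−0 = 0 → Ȟ^2 ≅ 0


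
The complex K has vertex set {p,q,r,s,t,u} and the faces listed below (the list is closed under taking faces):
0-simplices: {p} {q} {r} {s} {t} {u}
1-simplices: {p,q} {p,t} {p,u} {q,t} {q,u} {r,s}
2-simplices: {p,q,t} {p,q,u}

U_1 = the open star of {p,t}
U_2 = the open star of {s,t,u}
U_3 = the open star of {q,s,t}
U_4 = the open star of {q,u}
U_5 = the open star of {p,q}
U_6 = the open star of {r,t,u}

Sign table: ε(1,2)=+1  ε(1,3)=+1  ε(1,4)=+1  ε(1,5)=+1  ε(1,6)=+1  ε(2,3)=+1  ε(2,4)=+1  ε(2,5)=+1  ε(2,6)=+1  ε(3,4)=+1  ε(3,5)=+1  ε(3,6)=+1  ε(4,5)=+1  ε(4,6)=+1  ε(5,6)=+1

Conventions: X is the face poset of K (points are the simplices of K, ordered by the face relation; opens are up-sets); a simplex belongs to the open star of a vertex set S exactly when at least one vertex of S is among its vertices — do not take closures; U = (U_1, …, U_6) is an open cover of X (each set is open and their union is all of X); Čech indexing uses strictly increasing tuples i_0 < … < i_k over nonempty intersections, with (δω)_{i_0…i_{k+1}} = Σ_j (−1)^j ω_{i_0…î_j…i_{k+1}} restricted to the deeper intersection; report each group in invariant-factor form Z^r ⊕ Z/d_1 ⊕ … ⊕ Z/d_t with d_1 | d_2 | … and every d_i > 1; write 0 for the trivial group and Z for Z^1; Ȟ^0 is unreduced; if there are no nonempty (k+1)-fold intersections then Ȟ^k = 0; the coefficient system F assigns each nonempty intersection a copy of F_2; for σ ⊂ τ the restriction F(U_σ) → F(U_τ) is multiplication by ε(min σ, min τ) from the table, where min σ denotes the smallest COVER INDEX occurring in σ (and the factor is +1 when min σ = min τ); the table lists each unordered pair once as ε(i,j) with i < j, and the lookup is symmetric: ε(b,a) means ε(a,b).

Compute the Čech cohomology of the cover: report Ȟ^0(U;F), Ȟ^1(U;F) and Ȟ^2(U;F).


Ȟ^0 ≅ Z/2, Ȟ^1 ≅ 0, Ȟ^2 ≅ 0

nerve simplices:
  U1={{p},{t},{p,q},{p,t},{p,u},{q,t},{p,q,t},{p,q,u}} U2={{s},{t},{u},{p,t},{p,u},{q,t},{q,u},{r,s},{p,q,t},{p,q,u}} U3={{q},{s},{t},{p,q},{p,t},{q,t},{q,u},{r,s},{p,q,t},{p,q,u}} U4={{q},{u},{p,q},{p,u},{q,t},{q,u},{p,q,t},{p,q,u}} U5={{p},{q},{p,q},{p,t},{p,u},{q,t},{q,u},{p,q,t},{p,q,u}} U6={{r},{t},{u},{p,t},{p,u},{q,t},{q,u},{r,s},{p,q,t},{p,q,u}}
  U12={{t},{p,t},{p,u},{q,t},{p,q,t},{p,q,u}} U13={{t},{p,q},{p,t},{q,t},{p,q,t},{p,q,u}} U14={{p,q},{p,u},{q,t},{p,q,t},{p,q,u}} U15={{p},{p,q},{p,t},{p,u},{q,t},{p,q,t},{p,q,u}} U16={{t},{p,t},{p,u},{q,t},{p,q,t},{p,q,u}} U23={{s},{t},{p,t},{q,t},{q,u},{r,s},{p,q,t},{p,q,u}} U24={{u},{p,u},{q,t},{q,u},{p,q,t},{p,q,u}} U25={{p,t},{p,u},{q,t},{q,u},{p,q,t},{p,q,u}} U26={{t},{u},{p,t},{p,u},{q,t},{q,u},{r,s},{p,q,t},{p,q,u}} U34={{q},{p,q},{q,t},{q,u},{p,q,t},{p,q,u}} U35={{q},{p,q},{p,t},{q,t},{q,u},{p,q,t},{p,q,u}} U36={{t},{p,t},{q,t},{q,u},{r,s},{p,q,t},{p,q,u}} U45={{q},{p,q},{p,u},{q,t},{q,u},{p,q,t},{p,q,u}} U46={{u},{p,u},{q,t},{q,u},{p,q,t},{p,q,u}} U56={{p,t},{p,u},{q,t},{q,u},{p,q,t},{p,q,u}}
  U123={{t},{p,t},{q,t},{p,q,t},{p,q,u}} U124={{p,u},{q,t},{p,q,t},{p,q,u}} U125={{p,t},{p,u},{q,t},{p,q,t},{p,q,u}} U126={{t},{p,t},{p,u},{q,t},{p,q,t},{p,q,u}} U134={{p,q},{q,t},{p,q,t},{p,q,u}} U135={{p,q},{p,t},{q,t},{p,q,t},{p,q,u}} U136={{t},{p,t},{q,t},{p,q,t},{p,q,u}} U145={{p,q},{p,u},{q,t},{p,q,t},{p,q,u}} U146={{p,u},{q,t},{p,q,t},{p,q,u}} U156={{p,t},{p,u},{q,t},{p,q,t},{p,q,u}} U234={{q,t},{q,u},{p,q,t},{p,q,u}} U235={{p,t},{q,t},{q,u},{p,q,t},{p,q,u}} U236={{t},{p,t},{q,t},{q,u},{r,s},{p,q,t},{p,q,u}} U245={{p,u},{q,t},{q,u},{p,q,t},{p,q,u}} U246={{u},{p,u},{q,t},{q,u},{p,q,t},{p,q,u}} U256={{p,t},{p,u},{q,t},{q,u},{p,q,t},{p,q,u}} U345={{q},{p,q},{q,t},{q,u},{p,q,t},{p,q,u}} U346={{q,t},{q,u},{p,q,t},{p,q,u}} U356={{p,t},{q,t},{q,u},{p,q,t},{p,q,u}} U456={{p,u},{q,t},{q,u},{p,q,t},{p,q,u}}
  U1234={{q,t},{p,q,t},{p,q,u}} U1235={{p,t},{q,t},{p,q,t},{p,q,u}} U1236={{t},{p,t},{q,t},{p,q,t},{p,q,u}} U1245={{p,u},{q,t},{p,q,t},{p,q,u}} U1246={{p,u},{q,t},{p,q,t},{p,q,u}} U1256={{p,t},{p,u},{q,t},{p,q,t},{p,q,u}} U1345={{p,q},{q,t},{p,q,t},{p,q,u}} U1346={{q,t},{p,q,t},{p,q,u}} U1356={{p,t},{q,t},{p,q,t},{p,q,u}} U1456={{p,u},{q,t},{p,q,t},{p,q,u}} U2345={{q,t},{q,u},{p,q,t},{p,q,u}} U2346={{q,t},{q,u},{p,q,t},{p,q,u}} U2356={{p,t},{q,t},{q,u},{p,q,t},{p,q,u}} U2456={{p,u},{q,t},{q,u},{p,q,t},{p,q,u}} U3456={{q,t},{q,u},{p,q,t},{p,q,u}}
  U12345={{q,t},{p,q,t},{p,q,u}} U12346={{q,t},{p,q,t},{p,q,u}} U12356={{p,t},{q,t},{p,q,t},{p,q,u}} U12456={{p,u},{q,t},{p,q,t},{p,q,u}} U13456={{q,t},{p,q,t},{p,q,u}} U23456={{q,t},{q,u},{p,q,t},{p,q,u}}
  U123456={{q,t},{p,q,t},{p,q,u}}
C dims 6,15,20,15; δ0: rk_F2 5; δ1: rk_F2 10; δ2: rk_F2 10
degree 0: 6−5−0 = 1 → Ȟ^0 ≅ Z/2
degree 1: 15−10−5 = 0 → Ȟ^1 ≅ 0
degree 2: 20−10−10 = 0 → Ȟ^2 ≅ 0


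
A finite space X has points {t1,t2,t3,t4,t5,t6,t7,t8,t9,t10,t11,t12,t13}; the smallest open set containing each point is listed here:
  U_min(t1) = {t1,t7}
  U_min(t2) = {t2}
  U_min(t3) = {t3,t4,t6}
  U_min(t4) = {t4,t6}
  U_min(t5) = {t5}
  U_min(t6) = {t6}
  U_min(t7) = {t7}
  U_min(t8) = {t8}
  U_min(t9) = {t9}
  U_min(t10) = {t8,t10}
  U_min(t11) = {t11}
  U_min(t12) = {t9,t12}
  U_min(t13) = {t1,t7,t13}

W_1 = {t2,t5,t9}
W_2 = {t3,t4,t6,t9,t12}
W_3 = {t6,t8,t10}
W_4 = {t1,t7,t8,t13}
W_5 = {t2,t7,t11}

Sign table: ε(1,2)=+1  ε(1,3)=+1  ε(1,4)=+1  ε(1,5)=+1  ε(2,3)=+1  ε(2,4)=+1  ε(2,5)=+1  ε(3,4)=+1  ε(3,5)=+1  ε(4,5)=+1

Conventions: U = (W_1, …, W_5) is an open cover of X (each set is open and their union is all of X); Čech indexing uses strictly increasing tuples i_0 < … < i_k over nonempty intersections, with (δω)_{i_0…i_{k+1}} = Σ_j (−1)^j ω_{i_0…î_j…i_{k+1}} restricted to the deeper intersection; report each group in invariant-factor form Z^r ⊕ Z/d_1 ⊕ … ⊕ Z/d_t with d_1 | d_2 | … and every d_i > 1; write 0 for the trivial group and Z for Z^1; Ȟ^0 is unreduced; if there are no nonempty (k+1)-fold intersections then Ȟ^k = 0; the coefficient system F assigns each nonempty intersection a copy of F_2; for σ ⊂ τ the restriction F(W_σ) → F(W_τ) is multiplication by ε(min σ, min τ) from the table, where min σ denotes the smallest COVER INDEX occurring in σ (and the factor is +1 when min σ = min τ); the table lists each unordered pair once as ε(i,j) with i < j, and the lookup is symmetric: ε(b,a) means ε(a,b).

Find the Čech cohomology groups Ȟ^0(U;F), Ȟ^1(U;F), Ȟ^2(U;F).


nonempty intersections:
  W12={t9} W15={t2} W23={t6} W34={t8} W45={t7}
C dims 5,5; δ0: rk_F2 4
Ȟ^0: (5−4)−0=1 ⇒ Z/2
Ȟ^1: (5−0)−4=1 ⇒ Z/2
Ȟ^2: (0−0)−0=0 ⇒ 0

Ȟ^0 ≅ Z/2, Ȟ^1 ≅ Z/2 and Ȟ^2 ≅ 0


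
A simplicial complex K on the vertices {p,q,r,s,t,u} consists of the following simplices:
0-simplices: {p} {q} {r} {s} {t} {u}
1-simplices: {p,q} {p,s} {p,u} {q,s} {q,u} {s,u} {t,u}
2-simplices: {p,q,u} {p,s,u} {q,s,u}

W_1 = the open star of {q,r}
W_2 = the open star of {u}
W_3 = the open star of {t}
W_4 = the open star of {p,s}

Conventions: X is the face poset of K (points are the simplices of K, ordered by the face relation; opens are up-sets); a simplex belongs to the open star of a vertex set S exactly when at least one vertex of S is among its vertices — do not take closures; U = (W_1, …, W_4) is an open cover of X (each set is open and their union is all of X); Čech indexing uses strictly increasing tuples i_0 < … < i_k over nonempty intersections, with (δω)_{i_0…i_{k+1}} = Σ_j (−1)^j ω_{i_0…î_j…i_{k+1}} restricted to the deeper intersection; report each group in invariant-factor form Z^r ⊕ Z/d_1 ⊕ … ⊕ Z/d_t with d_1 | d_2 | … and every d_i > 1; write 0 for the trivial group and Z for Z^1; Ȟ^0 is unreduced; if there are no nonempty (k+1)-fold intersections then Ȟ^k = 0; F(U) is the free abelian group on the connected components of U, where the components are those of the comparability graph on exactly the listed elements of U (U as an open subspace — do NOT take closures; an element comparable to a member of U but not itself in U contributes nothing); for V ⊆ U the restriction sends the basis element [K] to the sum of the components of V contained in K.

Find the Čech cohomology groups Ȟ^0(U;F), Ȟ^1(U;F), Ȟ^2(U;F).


Ȟ^0(U;F) ≅ Z^2; Ȟ^1(U;F) ≅ 0; Ȟ^2(U;F) ≅ 0

nerve of the cover:
  W1={{q},{r},{p,q},{q,s},{q,u},{p,q,u},{q,s,u}} W2={{u},{p,u},{q,u},{s,u},{t,u},{p,q,u},{p,s,u},{q,s,u}} W3={{t},{t,u}} W4={{p},{s},{p,q},{p,s},{p,u},{q,s},{s,u},{p,q,u},{p,s,u},{q,s,u}}
  W12={{q,u},{p,q,u},{q,s,u}} W14={{p,q},{q,s},{p,q,u},{q,s,u}} W23={{t,u}} W24={{p,u},{s,u},{p,q,u},{p,s,u},{q,s,u}}
  W124={{p,q,u},{q,s,u}}
components per intersection:
  W1: {{q},{p,q},{q,s},{q,u},{p,q,u},{q,s,u}} {{r}}
  W2: {{u},{p,u},{q,u},{s,u},{t,u},{p,q,u},{p,s,u},{q,s,u}}
  W3: {{t},{t,u}}
  W4: {{p},{s},{p,q},{p,s},{p,u},{q,s},{s,u},{p,q,u},{p,s,u},{q,s,u}}
  W12: {{q,u},{p,q,u},{q,s,u}}
  W14: {{p,q},{p,q,u}} {{q,s},{q,s,u}}
  W23: {{t,u}}
  W24: {{p,u},{s,u},{p,q,u},{p,s,u},{q,s,u}}
  W124: {{p,q,u}} {{q,s,u}}
C dims 5,5,2; δ0: rk 3, SNF 1^3; δ1: rk 2, SNF 1^2
Ȟ^0 = (5 − 3) − 0 = 2, so Ȟ^0 ≅ Z^2
Ȟ^1 = (5 − 2) − 3 = 0, so Ȟ^1 ≅ 0
Ȟ^2 = (2 − 0) − 2 = 0, so Ȟ^2 ≅ 0


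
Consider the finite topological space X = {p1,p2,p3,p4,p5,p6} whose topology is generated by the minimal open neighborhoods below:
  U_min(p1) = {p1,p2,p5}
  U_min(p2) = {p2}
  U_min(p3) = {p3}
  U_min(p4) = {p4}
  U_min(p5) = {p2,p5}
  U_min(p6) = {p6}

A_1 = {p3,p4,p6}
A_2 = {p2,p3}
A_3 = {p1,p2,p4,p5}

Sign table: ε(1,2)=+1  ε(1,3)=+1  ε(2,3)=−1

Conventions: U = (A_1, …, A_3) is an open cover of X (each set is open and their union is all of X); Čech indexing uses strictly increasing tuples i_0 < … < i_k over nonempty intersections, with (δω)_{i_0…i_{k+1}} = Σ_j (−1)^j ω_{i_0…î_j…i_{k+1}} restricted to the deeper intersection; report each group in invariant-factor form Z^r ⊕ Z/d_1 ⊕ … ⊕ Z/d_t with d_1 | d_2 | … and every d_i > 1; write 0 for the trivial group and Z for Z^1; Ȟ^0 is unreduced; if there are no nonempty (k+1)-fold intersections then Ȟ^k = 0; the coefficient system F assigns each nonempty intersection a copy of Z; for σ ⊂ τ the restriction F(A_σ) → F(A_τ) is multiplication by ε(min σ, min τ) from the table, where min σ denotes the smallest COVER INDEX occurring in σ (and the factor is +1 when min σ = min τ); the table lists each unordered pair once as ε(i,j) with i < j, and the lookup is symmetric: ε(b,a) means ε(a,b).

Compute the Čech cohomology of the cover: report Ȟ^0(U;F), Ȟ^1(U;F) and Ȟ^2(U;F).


intersection data:
  A12={p3} A13={p4} A23={p2}
C dims 3,3; δ0: rk 3, SNF 1^2·2
Ȟ^0 = (3 − 3) − 0 = 0, so Ȟ^0 ≅ 0
Ȟ^1 = (3 − 0) − 3 = 0 plus torsion [2], so Ȟ^1 ≅ Z/2
Ȟ^2 = (0 − 0) − 0 = 0, so Ȟ^2 ≅ 0

Ȟ^0(U;F) ≅ 0, Ȟ^1(U;F) ≅ Z/2 and Ȟ^2(U;F) ≅ 0


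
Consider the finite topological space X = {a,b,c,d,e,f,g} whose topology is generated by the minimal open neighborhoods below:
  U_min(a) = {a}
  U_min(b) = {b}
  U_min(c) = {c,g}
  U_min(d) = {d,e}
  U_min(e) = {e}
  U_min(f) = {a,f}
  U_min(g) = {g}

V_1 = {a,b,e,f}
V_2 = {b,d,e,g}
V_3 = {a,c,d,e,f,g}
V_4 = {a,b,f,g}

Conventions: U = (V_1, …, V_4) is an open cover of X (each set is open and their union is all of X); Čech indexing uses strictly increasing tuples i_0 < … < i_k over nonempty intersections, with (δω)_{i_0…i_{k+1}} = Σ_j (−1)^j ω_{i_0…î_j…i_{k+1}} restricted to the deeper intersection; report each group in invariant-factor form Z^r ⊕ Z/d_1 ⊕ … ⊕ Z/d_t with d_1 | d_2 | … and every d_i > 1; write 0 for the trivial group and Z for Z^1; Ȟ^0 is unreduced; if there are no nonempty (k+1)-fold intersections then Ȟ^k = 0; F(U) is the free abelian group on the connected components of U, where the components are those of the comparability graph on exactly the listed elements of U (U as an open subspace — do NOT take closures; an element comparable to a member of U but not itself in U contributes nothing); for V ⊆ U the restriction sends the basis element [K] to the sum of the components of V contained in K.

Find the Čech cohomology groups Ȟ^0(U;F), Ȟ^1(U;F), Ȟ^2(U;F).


nerve of the cover:
  V12={b,e} V13={a,e,f} V14={a,b,f} V23={d,e,g} V24={b,g} V34={a,f,g}
  V123={e} V124={b} V134={a,f} V234={g}
components per intersection:
  V1: {a,f} {b} {e}
  V2: {b} {d,e} {g}
  V3: {a,f} {c,g} {d,e}
  V4: {a,f} {b} {g}
  V12: {b} {e}
  V13: {a,f} {e}
  V14: {a,f} {b}
  V23: {d,e} {g}
  V24: {b} {g}
  V34: {a,f} {g}
  V123: {e}
  V124: {b}
  V134: {a,f}
  V234: {g}
C dims 12,12,4; δ0: rk 8, SNF 1^8; δ1: rk 4, SNF 1^4
Ȟ^0 = (12 − 8) − 0 = 4, so Ȟ^0 ≅ Z^4
Ȟ^1 = (12 − 4) − 8 = 0, so Ȟ^1 ≅ 0
Ȟ^2 = (4 − 0) − 4 = 0, so Ȟ^2 ≅ 0

Ȟ^0(U;F) ≅ Z^4, Ȟ^1(U;F) ≅ 0, Ȟ^2(U;F) ≅ 0


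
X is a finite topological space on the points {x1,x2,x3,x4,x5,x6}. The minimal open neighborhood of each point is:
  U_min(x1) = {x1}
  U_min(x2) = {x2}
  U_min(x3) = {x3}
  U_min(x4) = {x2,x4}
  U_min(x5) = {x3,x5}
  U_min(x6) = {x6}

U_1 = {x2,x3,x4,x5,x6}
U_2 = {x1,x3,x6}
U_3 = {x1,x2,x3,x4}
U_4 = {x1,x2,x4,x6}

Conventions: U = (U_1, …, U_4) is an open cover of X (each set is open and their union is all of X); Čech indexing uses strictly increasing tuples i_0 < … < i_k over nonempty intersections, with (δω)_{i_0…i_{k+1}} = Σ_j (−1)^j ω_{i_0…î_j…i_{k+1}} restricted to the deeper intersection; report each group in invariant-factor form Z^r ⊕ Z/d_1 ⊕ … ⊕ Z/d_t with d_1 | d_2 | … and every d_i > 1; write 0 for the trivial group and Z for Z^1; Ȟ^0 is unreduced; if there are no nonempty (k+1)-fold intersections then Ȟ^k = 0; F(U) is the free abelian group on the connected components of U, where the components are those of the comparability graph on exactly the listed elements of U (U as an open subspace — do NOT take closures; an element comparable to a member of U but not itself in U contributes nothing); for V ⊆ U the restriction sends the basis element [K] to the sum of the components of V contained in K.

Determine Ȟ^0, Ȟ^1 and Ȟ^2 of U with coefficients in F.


nonempty overlaps:
  U12={x3,x6} U13={x2,x3,x4} U14={x2,x4,x6} U23={x1,x3} U24={x1,x6} U34={x1,x2,x4}
  U123={x3} U124={x6} U134={x2,x4} U234={x1}
components per intersection:
  U1: {x2,x4} {x3,x5} {x6}
  U2: {x1} {x3} {x6}
  U3: {x1} {x2,x4} {x3}
  U4: {x1} {x2,x4} {x6}
  U12: {x3} {x6}
  U13: {x2,x4} {x3}
  U14: {x2,x4} {x6}
  U23: {x1} {x3}
  U24: {x1} {x6}
  U34: {x1} {x2,x4}
  U123: {x3}
  U124: {x6}
  U134: {x2,x4}
  U234: {x1}
C dims 12,12,4; δ0: rk 8, SNF 1^8; δ1: rk 4, SNF 1^4
degree 0: 12−8−0 = 4 → Ȟ^0 ≅ Z^4
degree 1: 12−4−8 = 0 → Ȟ^1 ≅ 0
degree 2: 4−0−4 = 0 → Ȟ^2 ≅ 0

Ȟ^0 = Z^4; Ȟ^1 = 0; Ȟ^2 = 0


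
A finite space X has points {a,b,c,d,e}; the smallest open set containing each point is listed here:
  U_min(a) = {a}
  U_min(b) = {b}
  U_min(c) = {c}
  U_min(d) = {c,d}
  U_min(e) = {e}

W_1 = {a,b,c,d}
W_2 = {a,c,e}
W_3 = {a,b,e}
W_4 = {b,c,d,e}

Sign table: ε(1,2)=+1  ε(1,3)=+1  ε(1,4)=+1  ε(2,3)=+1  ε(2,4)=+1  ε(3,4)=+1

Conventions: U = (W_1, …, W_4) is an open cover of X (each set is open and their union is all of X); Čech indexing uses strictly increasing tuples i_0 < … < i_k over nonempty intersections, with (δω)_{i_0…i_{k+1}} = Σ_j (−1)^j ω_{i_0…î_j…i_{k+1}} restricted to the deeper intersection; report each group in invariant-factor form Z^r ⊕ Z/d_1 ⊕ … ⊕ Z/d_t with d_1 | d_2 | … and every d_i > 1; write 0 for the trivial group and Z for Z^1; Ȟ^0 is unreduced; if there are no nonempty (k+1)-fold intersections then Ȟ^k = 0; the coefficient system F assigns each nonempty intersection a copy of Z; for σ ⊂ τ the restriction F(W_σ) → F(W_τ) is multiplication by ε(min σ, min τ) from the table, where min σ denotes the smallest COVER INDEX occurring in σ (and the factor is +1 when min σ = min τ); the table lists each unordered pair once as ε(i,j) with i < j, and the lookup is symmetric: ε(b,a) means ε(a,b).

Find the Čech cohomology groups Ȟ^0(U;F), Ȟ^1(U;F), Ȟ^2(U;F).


Ȟ^0 ≅ Z, Ȟ^1 ≅ 0, Ȟ^2 ≅ Z

nerve simplices:
  W12={a,c} W13={a,b} W14={b,c,d} W23={a,e} W24={c,e} W34={b,e}
  W123={a} W124={c} W134={b} W234={e}
C dims 4,6,4; δ0: rk 3, SNF 1^3; δ1: rk 3, SNF 1^3
degree 0: 4−3−0 = 1 → Ȟ^0 ≅ Z
degree 1: 6−3−3 = 0 → Ȟ^1 ≅ 0
degree 2: 4−0−3 = 1 → Ȟ^2 ≅ Z


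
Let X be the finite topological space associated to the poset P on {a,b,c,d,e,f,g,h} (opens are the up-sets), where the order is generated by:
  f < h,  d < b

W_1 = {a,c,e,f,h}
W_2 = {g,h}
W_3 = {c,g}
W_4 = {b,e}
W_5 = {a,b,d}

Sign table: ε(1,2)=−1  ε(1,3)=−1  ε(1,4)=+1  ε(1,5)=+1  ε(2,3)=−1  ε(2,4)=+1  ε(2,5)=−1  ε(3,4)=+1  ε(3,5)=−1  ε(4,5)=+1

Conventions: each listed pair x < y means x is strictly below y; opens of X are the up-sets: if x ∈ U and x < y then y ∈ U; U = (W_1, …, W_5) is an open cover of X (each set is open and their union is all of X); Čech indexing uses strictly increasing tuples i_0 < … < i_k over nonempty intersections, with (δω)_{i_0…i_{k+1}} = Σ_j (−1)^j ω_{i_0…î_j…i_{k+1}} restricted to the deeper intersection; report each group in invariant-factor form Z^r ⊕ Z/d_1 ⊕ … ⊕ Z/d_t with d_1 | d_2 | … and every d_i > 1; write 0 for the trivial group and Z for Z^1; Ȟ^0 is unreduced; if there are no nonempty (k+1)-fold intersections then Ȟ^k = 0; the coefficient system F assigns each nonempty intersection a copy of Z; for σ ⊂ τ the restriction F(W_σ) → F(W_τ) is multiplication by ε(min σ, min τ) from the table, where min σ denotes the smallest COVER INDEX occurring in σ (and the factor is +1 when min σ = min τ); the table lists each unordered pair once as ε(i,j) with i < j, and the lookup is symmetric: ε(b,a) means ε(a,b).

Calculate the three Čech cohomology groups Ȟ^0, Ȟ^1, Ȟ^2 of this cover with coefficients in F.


nonempty overlaps:
  W12={h} W13={c} W14={e} W15={a} W23={g} W45={b}
C dims 5,6; δ0: rk 5, SNF 1^4·2
degree 0: 5−5−0 = 0 → Ȟ^0 ≅ 0
degree 1: 6−0−5 = 1 plus torsion [2] → Ȟ^1 ≅ Z ⊕ Z/2
degree 2: 0−0−0 = 0 → Ȟ^2 ≅ 0

Ȟ^0 = 0, Ȟ^1 = Z ⊕ Z/2 and Ȟ^2 = 0


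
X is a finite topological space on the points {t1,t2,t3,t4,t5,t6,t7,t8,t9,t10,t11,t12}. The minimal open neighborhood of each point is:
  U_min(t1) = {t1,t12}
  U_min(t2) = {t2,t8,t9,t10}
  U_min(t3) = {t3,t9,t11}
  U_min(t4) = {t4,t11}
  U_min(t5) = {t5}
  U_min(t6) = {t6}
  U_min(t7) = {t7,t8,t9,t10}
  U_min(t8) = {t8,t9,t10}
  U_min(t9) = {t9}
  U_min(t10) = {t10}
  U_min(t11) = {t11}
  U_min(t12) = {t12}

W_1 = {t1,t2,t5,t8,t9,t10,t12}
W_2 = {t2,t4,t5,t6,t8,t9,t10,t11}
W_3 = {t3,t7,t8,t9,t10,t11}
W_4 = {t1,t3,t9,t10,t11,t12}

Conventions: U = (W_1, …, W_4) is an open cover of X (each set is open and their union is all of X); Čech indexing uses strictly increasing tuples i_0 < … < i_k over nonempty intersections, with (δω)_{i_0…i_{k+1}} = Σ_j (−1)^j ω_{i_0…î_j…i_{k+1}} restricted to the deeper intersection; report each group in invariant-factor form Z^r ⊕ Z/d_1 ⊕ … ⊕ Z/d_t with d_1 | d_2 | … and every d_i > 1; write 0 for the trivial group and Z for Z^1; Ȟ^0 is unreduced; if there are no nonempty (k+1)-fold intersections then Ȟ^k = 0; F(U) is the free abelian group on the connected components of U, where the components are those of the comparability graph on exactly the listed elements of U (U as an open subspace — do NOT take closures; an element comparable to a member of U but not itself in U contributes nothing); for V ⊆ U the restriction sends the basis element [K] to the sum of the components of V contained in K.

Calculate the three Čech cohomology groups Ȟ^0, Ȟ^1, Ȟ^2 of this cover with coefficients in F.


Ȟ^0(U;F) ≅ Z^4, Ȟ^1(U;F) ≅ 0, Ȟ^2(U;F) ≅ 0

nonempty intersections:
  W12={t2,t5,t8,t9,t10} W13={t8,t9,t10} W14={t1,t9,t10,t12} W23={t8,t9,t10,t11} W24={t9,t10,t11} W34={t3,t9,t10,t11}
  W123={t8,t9,t10} W124={t9,t10} W134={t9,t10} W234={t9,t10,t11}
  W1234={t9,t10}
components per intersection:
  W1: {t1,t12} {t2,t8,t9,t10} {t5}
  W2: {t2,t8,t9,t10} {t4,t11} {t5} {t6}
  W3: {t3,t7,t8,t9,t10,t11}
  W4: {t1,t12} {t3,t9,t11} {t10}
  W12: {t2,t8,t9,t10} {t5}
  W13: {t8,t9,t10}
  W14: {t1,t12} {t9} {t10}
  W23: {t8,t9,t10} {t11}
  W24: {t9} {t10} {t11}
  W34: {t3,t9,t11} {t10}
  W123: {t8,t9,t10}
  W124: {t9} {t10}
  W134: {t9} {t10}
  W234: {t9} {t10} {t11}
  W1234: {t9} {t10}
C dims 11,13,8,2; δ0: rk 7, SNF 1^7; δ1: rk 6, SNF 1^6; δ2: rk 2, SNF 1^2
Ȟ^0: (11−7)−0=4 ⇒ Z^4
Ȟ^1: (13−6)−7=0 ⇒ 0
Ȟ^2: (8−2)−6=0 ⇒ 0


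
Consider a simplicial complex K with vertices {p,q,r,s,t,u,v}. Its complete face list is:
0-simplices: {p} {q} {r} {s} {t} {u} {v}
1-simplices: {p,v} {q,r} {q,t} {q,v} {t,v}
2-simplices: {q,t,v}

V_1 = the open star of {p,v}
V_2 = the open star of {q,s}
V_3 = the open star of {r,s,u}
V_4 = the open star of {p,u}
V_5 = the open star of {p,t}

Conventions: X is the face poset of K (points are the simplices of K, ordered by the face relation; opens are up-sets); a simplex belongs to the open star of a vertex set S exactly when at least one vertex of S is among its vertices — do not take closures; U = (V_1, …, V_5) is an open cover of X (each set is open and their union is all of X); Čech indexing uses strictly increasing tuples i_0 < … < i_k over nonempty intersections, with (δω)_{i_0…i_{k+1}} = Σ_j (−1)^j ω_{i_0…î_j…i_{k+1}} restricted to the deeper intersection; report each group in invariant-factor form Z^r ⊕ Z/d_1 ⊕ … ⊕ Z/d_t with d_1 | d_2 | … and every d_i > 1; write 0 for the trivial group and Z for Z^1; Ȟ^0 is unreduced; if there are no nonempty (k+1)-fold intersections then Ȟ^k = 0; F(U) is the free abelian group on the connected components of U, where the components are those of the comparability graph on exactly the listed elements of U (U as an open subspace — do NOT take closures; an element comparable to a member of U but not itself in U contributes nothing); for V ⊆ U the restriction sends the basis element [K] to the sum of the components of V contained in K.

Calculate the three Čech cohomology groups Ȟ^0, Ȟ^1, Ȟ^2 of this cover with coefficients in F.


Ȟ^0(U;F) ≅ Z^3,  Ȟ^1(U;F) ≅ 0,  Ȟ^2(U;F) ≅ 0

cover nerve:
  V1={{p},{v},{p,v},{q,v},{t,v},{q,t,v}} V2={{q},{s},{q,r},{q,t},{q,v},{q,t,v}} V3={{r},{s},{u},{q,r}} V4={{p},{u},{p,v}} V5={{p},{t},{p,v},{q,t},{t,v},{q,t,v}}
  V12={{q,v},{q,t,v}} V14={{p},{p,v}} V15={{p},{p,v},{t,v},{q,t,v}} V23={{s},{q,r}} V25={{q,t},{q,t,v}} V34={{u}} V45={{p},{p,v}}
  V125={{q,t,v}} V145={{p},{p,v}}
components per intersection:
  V1: {{p},{v},{p,v},{q,v},{t,v},{q,t,v}}
  V2: {{q},{q,r},{q,t},{q,v},{q,t,v}} {{s}}
  V3: {{r},{q,r}} {{s}} {{u}}
  V4: {{p},{p,v}} {{u}}
  V5: {{p},{p,v}} {{t},{q,t},{t,v},{q,t,v}}
  V12: {{q,v},{q,t,v}}
  V14: {{p},{p,v}}
  V15: {{p},{p,v}} {{t,v},{q,t,v}}
  V23: {{s}} {{q,r}}
  V25: {{q,t},{q,t,v}}
  V34: {{u}}
  V45: {{p},{p,v}}
  V125: {{q,t,v}}
  V145: {{p},{p,v}}
C dims 10,9,2; δ0: rk 7, SNF 1^7; δ1: rk 2, SNF 1^2
Ȟ^0: (10−7)−0=3 ⇒ Z^3
Ȟ^1: (9−2)−7=0 ⇒ 0
Ȟ^2: (2−0)−2=0 ⇒ 0


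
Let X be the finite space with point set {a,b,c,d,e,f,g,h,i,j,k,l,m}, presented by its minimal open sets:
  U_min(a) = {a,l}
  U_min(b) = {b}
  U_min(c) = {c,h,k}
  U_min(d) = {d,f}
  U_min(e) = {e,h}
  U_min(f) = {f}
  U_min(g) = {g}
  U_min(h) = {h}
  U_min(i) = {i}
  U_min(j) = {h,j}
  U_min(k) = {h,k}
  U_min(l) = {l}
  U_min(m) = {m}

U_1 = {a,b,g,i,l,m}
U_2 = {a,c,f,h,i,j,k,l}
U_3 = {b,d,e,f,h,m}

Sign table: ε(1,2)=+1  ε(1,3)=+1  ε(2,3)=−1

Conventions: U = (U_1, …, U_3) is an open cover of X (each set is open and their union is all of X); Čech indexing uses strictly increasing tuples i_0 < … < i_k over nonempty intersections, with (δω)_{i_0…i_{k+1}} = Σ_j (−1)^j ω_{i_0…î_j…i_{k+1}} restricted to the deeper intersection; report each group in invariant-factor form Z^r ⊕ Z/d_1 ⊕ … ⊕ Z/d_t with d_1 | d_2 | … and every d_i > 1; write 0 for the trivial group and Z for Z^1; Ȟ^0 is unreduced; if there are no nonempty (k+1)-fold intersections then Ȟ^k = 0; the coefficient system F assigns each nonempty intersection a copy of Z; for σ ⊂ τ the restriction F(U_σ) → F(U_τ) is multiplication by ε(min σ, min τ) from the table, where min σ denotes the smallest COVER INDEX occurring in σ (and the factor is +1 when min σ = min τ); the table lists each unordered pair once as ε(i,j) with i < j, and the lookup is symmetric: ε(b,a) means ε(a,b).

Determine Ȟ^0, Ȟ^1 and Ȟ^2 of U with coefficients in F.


Ȟ^0(U;F) ≅ 0,  Ȟ^1(U;F) ≅ Z/2,  Ȟ^2(U;F) ≅ 0

nerve of the cover:
  U12={a,i,l} U13={b,m} U23={f,h}
C dims 3,3; δ0: rk 3, SNF 1^2·2
Ȟ^0 = (3 − 3) − 0 = 0, so Ȟ^0 ≅ 0
Ȟ^1 = (3 − 0) − 3 = 0 plus torsion [2], so Ȟ^1 ≅ Z/2
Ȟ^2 = (0 − 0) − 0 = 0, so Ȟ^2 ≅ 0


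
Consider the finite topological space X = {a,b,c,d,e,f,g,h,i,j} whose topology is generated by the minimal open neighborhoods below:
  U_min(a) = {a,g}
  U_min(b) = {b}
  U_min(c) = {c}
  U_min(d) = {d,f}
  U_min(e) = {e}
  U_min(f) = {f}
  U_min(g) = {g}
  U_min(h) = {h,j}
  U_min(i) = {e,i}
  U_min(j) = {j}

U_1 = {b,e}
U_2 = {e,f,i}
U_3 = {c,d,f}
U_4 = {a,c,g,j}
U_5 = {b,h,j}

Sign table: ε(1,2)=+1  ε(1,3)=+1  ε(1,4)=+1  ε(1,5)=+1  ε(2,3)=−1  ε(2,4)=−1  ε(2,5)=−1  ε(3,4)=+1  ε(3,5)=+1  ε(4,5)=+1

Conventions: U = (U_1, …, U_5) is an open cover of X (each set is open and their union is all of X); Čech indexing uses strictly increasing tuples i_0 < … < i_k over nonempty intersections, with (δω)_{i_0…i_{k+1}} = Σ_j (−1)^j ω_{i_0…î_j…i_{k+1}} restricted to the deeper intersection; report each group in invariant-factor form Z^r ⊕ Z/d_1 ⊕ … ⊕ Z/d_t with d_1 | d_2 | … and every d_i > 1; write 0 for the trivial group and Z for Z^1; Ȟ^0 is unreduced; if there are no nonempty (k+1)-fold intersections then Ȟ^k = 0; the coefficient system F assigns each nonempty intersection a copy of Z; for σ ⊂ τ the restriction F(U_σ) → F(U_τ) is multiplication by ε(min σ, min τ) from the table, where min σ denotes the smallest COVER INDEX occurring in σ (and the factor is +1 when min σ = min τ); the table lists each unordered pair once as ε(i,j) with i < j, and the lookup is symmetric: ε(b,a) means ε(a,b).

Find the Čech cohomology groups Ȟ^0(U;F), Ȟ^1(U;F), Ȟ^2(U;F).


nerve simplices:
  U12={e} U15={b} U23={f} U34={c} U45={j}
C dims 5,5; δ0: rk 5, SNF 1^4·2
degree 0: 5−5−0 = 0 → Ȟ^0 ≅ 0
degree 1: 5−0−5 = 0 plus torsion [2] → Ȟ^1 ≅ Z/2
degree 2: 0−0−0 = 0 → Ȟ^2 ≅ 0

Ȟ^0 ≅ 0, Ȟ^1 ≅ Z/2 and Ȟ^2 ≅ 0


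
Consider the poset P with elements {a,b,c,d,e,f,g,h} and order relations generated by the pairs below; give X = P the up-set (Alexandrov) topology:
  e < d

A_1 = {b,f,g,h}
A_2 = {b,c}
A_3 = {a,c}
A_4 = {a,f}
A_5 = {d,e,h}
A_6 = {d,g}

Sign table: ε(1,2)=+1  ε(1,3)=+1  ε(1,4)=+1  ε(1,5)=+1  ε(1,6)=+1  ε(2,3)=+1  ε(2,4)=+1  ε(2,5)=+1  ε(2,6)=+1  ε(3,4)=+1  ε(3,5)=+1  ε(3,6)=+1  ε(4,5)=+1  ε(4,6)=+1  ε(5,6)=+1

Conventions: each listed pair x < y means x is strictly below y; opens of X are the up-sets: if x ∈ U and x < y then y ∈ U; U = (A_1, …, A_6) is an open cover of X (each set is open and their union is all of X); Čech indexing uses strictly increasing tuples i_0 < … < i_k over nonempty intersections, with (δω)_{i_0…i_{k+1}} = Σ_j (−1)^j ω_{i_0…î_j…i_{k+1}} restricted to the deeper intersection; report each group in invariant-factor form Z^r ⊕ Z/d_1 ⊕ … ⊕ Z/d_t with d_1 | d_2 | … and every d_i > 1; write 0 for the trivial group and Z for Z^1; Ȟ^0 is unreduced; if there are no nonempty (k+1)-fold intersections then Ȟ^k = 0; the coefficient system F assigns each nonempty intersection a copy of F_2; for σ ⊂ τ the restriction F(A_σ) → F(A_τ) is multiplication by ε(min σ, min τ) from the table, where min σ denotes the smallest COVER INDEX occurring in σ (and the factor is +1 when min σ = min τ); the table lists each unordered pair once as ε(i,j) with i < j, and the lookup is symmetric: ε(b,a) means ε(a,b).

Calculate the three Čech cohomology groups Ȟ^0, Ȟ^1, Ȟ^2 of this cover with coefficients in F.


Ȟ^0(U;F) ≅ Z/2, Ȟ^1(U;F) ≅ Z/2 ⊕ Z/2 and Ȟ^2(U;F) ≅ 0

nonempty intersections:
  A12={b} A14={f} A15={h} A16={g} A23={c} A34={a} A56={d}
C dims 6,7; δ0: rk_F2 5
Ȟ^0: (6−5)−0=1 ⇒ Z/2
Ȟ^1: (7−0)−5=2 ⇒ Z/2 ⊕ Z/2
Ȟ^2: (0−0)−0=0 ⇒ 0


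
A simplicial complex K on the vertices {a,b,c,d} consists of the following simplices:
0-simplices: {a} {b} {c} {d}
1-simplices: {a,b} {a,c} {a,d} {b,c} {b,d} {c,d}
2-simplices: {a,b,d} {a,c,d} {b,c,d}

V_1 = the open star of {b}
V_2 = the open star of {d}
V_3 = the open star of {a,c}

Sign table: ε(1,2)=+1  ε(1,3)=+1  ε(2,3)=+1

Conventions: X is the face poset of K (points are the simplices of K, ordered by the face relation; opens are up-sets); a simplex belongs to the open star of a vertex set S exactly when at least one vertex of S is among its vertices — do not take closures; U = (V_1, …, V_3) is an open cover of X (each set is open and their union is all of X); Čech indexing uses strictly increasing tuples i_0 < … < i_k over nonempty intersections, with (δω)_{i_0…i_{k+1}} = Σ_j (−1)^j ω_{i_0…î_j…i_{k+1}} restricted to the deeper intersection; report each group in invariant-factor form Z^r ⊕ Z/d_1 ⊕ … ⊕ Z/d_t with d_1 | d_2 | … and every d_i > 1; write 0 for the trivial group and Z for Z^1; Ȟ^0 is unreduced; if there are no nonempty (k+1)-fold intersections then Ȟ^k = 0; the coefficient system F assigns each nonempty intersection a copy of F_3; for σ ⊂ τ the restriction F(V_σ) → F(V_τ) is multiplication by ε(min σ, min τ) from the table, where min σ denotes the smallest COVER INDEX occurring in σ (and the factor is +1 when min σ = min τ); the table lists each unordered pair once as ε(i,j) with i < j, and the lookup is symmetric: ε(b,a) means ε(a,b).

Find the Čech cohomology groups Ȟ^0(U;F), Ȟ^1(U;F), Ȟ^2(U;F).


nerve of the cover:
  V1={{b},{a,b},{b,c},{b,d},{a,b,d},{b,c,d}} V2={{d},{a,d},{b,d},{c,d},{a,b,d},{a,c,d},{b,c,d}} V3={{a},{c},{a,b},{a,c},{a,d},{b,c},{c,d},{a,b,d},{a,c,d},{b,c,d}}
  V12={{b,d},{a,b,d},{b,c,d}} V13={{a,b},{b,c},{a,b,d},{b,c,d}} V23={{a,d},{c,d},{a,b,d},{a,c,d},{b,c,d}}
  V123={{a,b,d},{b,c,d}}
C dims 3,3,1; δ0: rk_F3 2; δ1: rk_F3 1
Ȟ^0 = (3 − 2) − 0 = 1, so Ȟ^0 ≅ Z/3
Ȟ^1 = (3 − 1) − 2 = 0, so Ȟ^1 ≅ 0
Ȟ^2 = (1 − 0) − 1 = 0, so Ȟ^2 ≅ 0

Ȟ^0 = Z/3,  Ȟ^1 = 0,  Ȟ^2 = 0


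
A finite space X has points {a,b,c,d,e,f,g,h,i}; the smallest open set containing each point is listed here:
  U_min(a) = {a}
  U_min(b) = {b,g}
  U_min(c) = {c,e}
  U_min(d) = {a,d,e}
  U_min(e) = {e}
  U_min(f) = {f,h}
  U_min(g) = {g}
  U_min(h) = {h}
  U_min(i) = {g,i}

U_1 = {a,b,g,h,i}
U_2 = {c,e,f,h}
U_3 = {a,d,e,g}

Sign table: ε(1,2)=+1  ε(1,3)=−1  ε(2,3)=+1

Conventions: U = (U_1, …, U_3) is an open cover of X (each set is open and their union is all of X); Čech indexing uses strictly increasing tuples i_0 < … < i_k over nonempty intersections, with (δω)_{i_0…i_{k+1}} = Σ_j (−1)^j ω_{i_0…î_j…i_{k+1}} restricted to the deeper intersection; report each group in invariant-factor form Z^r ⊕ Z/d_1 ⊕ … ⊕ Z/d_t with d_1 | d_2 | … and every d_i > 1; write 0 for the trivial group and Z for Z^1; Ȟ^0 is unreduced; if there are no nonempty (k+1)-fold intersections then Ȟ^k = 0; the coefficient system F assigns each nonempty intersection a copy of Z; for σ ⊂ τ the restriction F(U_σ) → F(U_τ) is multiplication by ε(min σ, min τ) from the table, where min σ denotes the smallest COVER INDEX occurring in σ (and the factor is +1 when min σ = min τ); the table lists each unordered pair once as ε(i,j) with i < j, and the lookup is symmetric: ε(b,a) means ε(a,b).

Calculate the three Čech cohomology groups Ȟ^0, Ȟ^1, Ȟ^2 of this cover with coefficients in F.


cover nerve:
  U12={h} U13={a,g} U23={e}
C dims 3,3; δ0: rk 3, SNF 1^2·2
Ȟ^0: (3−3)−0=0 ⇒ 0
Ȟ^1: (3−0)−3=0 plus torsion [2] ⇒ Z/2
Ȟ^2: (0−0)−0=0 ⇒ 0

Ȟ^0(U;F) ≅ 0, Ȟ^1(U;F) ≅ Z/2, Ȟ^2(U;F) ≅ 0


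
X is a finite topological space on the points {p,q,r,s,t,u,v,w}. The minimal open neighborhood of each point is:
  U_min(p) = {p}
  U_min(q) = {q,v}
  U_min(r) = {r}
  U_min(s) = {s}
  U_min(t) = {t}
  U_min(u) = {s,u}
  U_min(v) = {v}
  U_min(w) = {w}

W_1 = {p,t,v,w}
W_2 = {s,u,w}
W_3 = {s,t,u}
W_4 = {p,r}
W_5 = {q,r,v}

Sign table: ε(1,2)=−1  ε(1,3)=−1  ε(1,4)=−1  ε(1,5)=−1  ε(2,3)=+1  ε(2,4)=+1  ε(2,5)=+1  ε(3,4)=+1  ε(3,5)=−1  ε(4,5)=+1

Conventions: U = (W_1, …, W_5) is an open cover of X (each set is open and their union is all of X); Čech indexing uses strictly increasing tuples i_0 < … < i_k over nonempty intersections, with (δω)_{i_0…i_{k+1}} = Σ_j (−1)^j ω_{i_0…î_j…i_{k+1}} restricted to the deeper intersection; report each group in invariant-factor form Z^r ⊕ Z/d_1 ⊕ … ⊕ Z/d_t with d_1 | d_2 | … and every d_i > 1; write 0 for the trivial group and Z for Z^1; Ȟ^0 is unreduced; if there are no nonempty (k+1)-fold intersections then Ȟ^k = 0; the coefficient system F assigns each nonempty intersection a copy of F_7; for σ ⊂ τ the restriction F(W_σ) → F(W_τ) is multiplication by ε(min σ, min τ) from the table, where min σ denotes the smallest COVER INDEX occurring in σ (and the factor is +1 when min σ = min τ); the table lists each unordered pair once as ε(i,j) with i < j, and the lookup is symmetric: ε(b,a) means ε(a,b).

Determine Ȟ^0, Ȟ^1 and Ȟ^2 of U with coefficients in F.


cover nerve:
  W12={w} W13={t} W14={p} W15={v} W23={s,u} W45={r}
C dims 5,6; δ0: rk_F7 4
Ȟ^0: (5−4)−0=1 ⇒ Z/7
Ȟ^1: (6−0)−4=2 ⇒ Z/7 ⊕ Z/7
Ȟ^2: (0−0)−0=0 ⇒ 0

Ȟ^0 = Z/7, Ȟ^1 = Z/7 ⊕ Z/7, Ȟ^2 = 0


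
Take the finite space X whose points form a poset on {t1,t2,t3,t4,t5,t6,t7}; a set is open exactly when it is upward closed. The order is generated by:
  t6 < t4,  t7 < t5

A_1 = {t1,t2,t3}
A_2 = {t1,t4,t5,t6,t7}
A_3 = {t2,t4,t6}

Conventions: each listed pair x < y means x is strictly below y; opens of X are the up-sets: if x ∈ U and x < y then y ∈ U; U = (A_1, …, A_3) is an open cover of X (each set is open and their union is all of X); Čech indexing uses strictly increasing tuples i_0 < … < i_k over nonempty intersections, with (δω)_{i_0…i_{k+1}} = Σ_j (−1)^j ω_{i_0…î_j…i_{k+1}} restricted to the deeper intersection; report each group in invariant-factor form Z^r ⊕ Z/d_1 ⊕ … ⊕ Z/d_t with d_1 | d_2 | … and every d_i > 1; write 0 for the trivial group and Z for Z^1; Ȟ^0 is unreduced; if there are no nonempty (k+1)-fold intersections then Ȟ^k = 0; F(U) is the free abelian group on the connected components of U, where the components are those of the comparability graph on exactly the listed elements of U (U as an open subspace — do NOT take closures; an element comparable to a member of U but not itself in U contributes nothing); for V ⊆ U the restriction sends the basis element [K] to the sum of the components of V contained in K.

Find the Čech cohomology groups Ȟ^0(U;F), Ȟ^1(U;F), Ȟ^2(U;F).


Ȟ^0 ≅ Z^5, Ȟ^1 ≅ 0 and Ȟ^2 ≅ 0

intersection data:
  A12={t1} A13={t2} A23={t4,t6}
components per intersection:
  A1: {t1} {t2} {t3}
  A2: {t1} {t4,t6} {t5,t7}
  A3: {t2} {t4,t6}
  A12: {t1}
  A13: {t2}
  A23: {t4,t6}
C dims 8,3; δ0: rk 3, SNF 1^3
Ȟ^0 = (8 − 3) − 0 = 5, so Ȟ^0 ≅ Z^5
Ȟ^1 = (3 − 0) − 3 = 0, so Ȟ^1 ≅ 0
Ȟ^2 = (0 − 0) − 0 = 0, so Ȟ^2 ≅ 0
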